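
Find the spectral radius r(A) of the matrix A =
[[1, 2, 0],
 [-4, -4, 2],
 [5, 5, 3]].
r(A) = (2 + sqrt(48))/2 ≈ 4.4641

The eigenvalues of A are the roots of its characteristic polynomial. With M = A (coefficients from the trace, the sum of principal 2x2 minors, and det A):
  p(λ) = det(λ I - M) = λ^3 - 15λ - 22.
By the rational root theorem any rational root is an integer divisor of 22. Testing λ = -2: p(-2) = -8 + 0 + 30 - 22 = 0, so λ = -2 is a root. Dividing out (λ + 2) leaves p(λ) = (λ + 2)(λ^2 - 2λ - 11). For λ^2 - 2λ - 11 the discriminant is 48. It is nonnegative but not a perfect square, so the roots are real and irrational: λ = (2 ± sqrt(48))/2 ≈ 4.4641, -2.4641.
Thus the eigenvalues (to 4 decimals) are 4.4641 (modulus 4.4641); -2.4641 (modulus 2.4641); -2 (modulus 2). The spectral radius is the largest modulus: r(A) = (2 + sqrt(48))/2 ≈ 4.4641. (Cross-check: r(A) ≤ ||A||_2 ≈ 9.372; equality holds whenever A is normal, though it can also hold for some non-normal A.)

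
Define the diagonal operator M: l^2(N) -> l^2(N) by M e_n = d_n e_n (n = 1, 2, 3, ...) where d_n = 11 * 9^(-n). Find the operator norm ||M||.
||M|| = 11/9 (attained at n = 1)

For M diagonal, ||M|| = sup_n |d_n|. The sequence d_n = 11 * 9^(-n) is positive and strictly decreasing (ratio 9^(-1) < 1), so the supremum is d_1 = 11/9. Hence ||M|| = 11/9.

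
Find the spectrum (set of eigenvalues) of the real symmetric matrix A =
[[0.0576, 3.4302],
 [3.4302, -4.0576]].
sigma(A) ≈ {-6, 2}

A is real symmetric, so its spectrum consists of real eigenvalues. Expanding the characteristic polynomial of the displayed matrix gives
  det(λ I - A) = p(λ) = λ^2 + (4)λ + (-12).
Solving p(λ) = 0 yields eigenvalues ≈ -6, 2. (A is shown rounded to 4 decimals, so these recover the underlying integer eigenvalues to within that precision.)
Verification: the trace of A = -4 equals the sum of eigenvalues -4, and det(A) ≈ -12.0000 matches the eigenvalue product -12.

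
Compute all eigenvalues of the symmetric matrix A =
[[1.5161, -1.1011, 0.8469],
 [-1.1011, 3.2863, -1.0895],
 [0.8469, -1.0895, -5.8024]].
sigma(A) ≈ {-6, 1, 4}

A is real symmetric, so its spectrum consists of real eigenvalues. Expanding the characteristic polynomial of the displayed matrix gives
  det(λ I - A) = p(λ) = λ^3 + (1)λ^2 + (-26)λ + (24).
Solving p(λ) = 0 yields eigenvalues ≈ -6, 1, 4. (A is shown rounded to 4 decimals, so these recover the underlying integer eigenvalues to within that precision.)
Verification: the trace of A = -1 equals the sum of eigenvalues -1, and det(A) ≈ -23.9994 matches the eigenvalue product -24.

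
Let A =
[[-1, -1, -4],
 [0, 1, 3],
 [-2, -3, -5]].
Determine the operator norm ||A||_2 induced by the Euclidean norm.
||A||_2 ≈ 8.0026 (= sqrt(largest eigenvalue of A^T A))

||A||_2 = sigma_max(A) = sqrt(lambda_max(A^T A)). Form the symmetric matrix M = A^T A =
[[5, 7, 14],
 [7, 11, 22],
 [14, 22, 50]].
Its characteristic polynomial (trace, sum of principal 2x2 minors, determinant of M give the coefficients) is
  p(λ) = det(λ I - M) = λ^3 - 66λ^2 + 126λ - 36.
No integer candidate from the rational root theorem (±divisors of 36) is a root, so the roots are irrational. The cubic discriminant is Δ = 25108704 > 0, so there are three distinct real roots. p(0) = -36 and p(1) = 25 have opposite signs, so a root lies in (0, 1); Newton's method refines it to λ ≈ 0.3493. p(1) = 25 and p(2) = -40 have opposite signs, so a root lies in (1, 2); Newton's method refines it to λ ≈ 1.6094. p(64) = -164 and p(65) = 3929 have opposite signs, so a root lies in (64, 65); Newton's method refines it to λ ≈ 64.0413. Check (Vieta): the three roots sum to 66, matching tr M = 66.
So the eigenvalues of A^T A are ≈ 0.3493, 1.6094, 64.0413 (all ≥ 0, as they must be for A^T A). The largest is λ_max ≈ 64.0413, hence ||A||_2 = sqrt(λ_max) ≈ 8.0026.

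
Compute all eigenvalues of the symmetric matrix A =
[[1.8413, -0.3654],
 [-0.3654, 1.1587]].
sigma(A) ≈ {1, 2}

A is real symmetric, so its spectrum consists of real eigenvalues. Expanding the characteristic polynomial of the displayed matrix gives
  det(λ I - A) = p(λ) = λ^2 + (-3)λ + (2).
Solving p(λ) = 0 yields eigenvalues ≈ 1, 2. (A is shown rounded to 4 decimals, so these recover the underlying integer eigenvalues to within that precision.)
Verification: the trace of A = 3 equals the sum of eigenvalues 3, and det(A) ≈ 2.0000 matches the eigenvalue product 2.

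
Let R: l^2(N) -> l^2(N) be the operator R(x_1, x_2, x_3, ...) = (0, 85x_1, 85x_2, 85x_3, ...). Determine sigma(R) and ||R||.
sigma(R) = closed disk {z in C : |z| ≤ 85}; ||R|| = 85

Note R = 85·U where U is the unit right shift (U x)_k = x_{k-1} (with x_0 := 0); so ||R|| = 85||U|| and sigma(R) = 85·sigma(U). ||R x||^2 = sum_{k≥1} |85x_k|^2 = 7225||x||^2, so ||R|| = 85 and sigma(R) ⊂ {|z| ≤ 85}. For any |lambda| < 85, the equation (R - lambda I) x = 0 forces x_1 = 0, then 85x_k = lambda x_{k+1} ⇒ x = 0, so R has no eigenvalues. But (R - lambda I) is not surjective for |lambda| < 85: solving (R - lambda I) x = e_1 would require x_n proportional to (lambda/85)^(-n), which is not in l^2. So every |lambda| < 85 lies in the residual spectrum. The boundary |lambda| = 85 is in the approximate point spectrum (the spectrum is closed). Hence sigma(R) is the closed disk of radius 85.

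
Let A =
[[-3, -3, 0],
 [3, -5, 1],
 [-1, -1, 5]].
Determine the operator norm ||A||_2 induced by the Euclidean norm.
||A||_2 ≈ 6.4734 (= sqrt(largest eigenvalue of A^T A))

||A||_2 = sigma_max(A) = sqrt(lambda_max(A^T A)). Form the symmetric matrix M = A^T A =
[[19, -5, -2],
 [-5, 35, -10],
 [-2, -10, 26]].
Its characteristic polynomial (trace, sum of principal 2x2 minors, determinant of M give the coefficients) is
  p(λ) = det(λ I - M) = λ^3 - 80λ^2 + 1940λ - 14400.
No integer candidate from the rational root theorem (±divisors of 14400) is a root, so the roots are irrational. The cubic discriminant is Δ = 19424000 > 0, so there are three distinct real roots. p(14) = -176 and p(15) = 75 have opposite signs, so a root lies in (14, 15); Newton's method refines it to λ ≈ 14.6692. p(23) = 67 and p(24) = -96 have opposite signs, so a root lies in (23, 24); Newton's method refines it to λ ≈ 23.4254. p(41) = -419 and p(42) = 48 have opposite signs, so a root lies in (41, 42); Newton's method refines it to λ ≈ 41.9054. Check (Vieta): the three roots sum to 80, matching tr M = 80.
So the eigenvalues of A^T A are ≈ 14.6692, 23.4254, 41.9054 (all ≥ 0, as they must be for A^T A). The largest is λ_max ≈ 41.9054, hence ||A||_2 = sqrt(λ_max) ≈ 6.4734.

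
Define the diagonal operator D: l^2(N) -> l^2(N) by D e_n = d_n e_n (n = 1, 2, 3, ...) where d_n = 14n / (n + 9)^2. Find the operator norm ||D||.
||D|| = 7/18 (attained at n = 9)

For D diagonal, ||D|| = sup_n |d_n|. Treat f(x) = 14x / (x + 9)^2 for real x > 0. By the quotient rule, f'(x) = 14(9 - x)/(x + 9)^3, which is positive for x < 9 and negative for x > 9. So f has a unique maximum at x = 9, and since 9 is a positive integer, the supremum over n ≥ 1 is attained at n = 9: d_9 = 14·9/(9 + 9)^2 = 14·9/324 = 7/18. Hence ||D|| = 7/18.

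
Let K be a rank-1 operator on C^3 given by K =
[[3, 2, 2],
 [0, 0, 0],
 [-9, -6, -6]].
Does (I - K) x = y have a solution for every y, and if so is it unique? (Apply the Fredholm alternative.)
(I - K) is invertible (det(I - K) = 4 ≠ 0), so for every y in C^3 the equation (I - K) x = y has a unique solution.

K has rank 1, so it is an outer product K = u v^T: every row of K is a multiple of one row vector. Reading off the entries, u = (1, 0, -3) and v = (3, 2, 2) (row i of K equals u_i·v^T). A rank-one matrix u v^T satisfies K u = u (v·u) and kills the (2)-dimensional subspace v^⊥, so its characteristic polynomial is lambda^2 (lambda - v·u) with v·u = tr K = -3. Hence the eigenvalues of I - K are 1 (multiplicity 2) and 1 - (-3) = 4, so det(I - K) = 4. (Direct check: I - K =
[[-2, -2, -2],
 [0, 1, 0],
 [9, 6, 7]]
has determinant 4.) The finite-dimensional Fredholm alternative says: either (I - K) is invertible, or ker(I - K) ≠ {0} and then range(I - K) = ker((I - K)^*)^⊥, with dim ker(I - K) = dim ker((I - K)^*). Since det(I - K) ≠ 0, 1 is not an eigenvalue of K and ker(I - K) = {0}, so we are in the first case: for every y there is a unique x = (I - K)^(-1) y. Explicitly, by the Sherman–Morrison formula, (I - u v^T)^(-1) = I + u v^T/(1 - v·u), i.e. (I - K)^(-1) = I + K/(4).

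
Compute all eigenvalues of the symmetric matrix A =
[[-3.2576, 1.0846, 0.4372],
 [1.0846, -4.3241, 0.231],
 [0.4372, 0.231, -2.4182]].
sigma(A) ≈ {-5, -3, -2}

A is real symmetric, so its spectrum consists of real eigenvalues. Expanding the characteristic polynomial of the displayed matrix gives
  det(λ I - A) = p(λ) = λ^3 + (10)λ^2 + (31)λ + (30).
Solving p(λ) = 0 yields eigenvalues ≈ -5, -3, -2. (A is shown rounded to 4 decimals, so these recover the underlying integer eigenvalues to within that precision.)
Verification: the trace of A = -10 equals the sum of eigenvalues -10, and det(A) ≈ -29.9991 matches the eigenvalue product -30.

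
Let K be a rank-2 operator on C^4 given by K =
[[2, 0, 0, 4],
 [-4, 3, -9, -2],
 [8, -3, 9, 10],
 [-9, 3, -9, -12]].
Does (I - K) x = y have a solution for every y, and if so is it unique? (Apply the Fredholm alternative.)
(I - K) is invertible (det(I - K) = -13 ≠ 0), so for every y in C^4 the equation (I - K) x = y has a unique solution.

K has rank 2 and factors as K = U V^T = u1 v1^T + u2 v2^T with u1 = (-2, -2, -2, 3), v1 = (-1, 0, 0, -2), u2 = (0, 3, -3, 3), v2 = (-2, 1, -3, -2) (multiplying out reproduces the displayed K). The nonzero eigenvalues of U V^T coincide with those of the 2 x 2 matrix G = V^T U = [[v1·u1, v1·u2], [v2·u1, v2·u2]] = [[-4, -6], [2, 6]], and by the Sylvester determinant identity det(I_4 - U V^T) = det(I_2 - V^T U) = det([[5, 6], [-2, -5]]) = (5)(-5) - (6)(-2) = -13. (Direct check: I - K =
[[-1, 0, 0, -4],
 [4, -2, 9, 2],
 [-8, 3, -8, -10],
 [9, -3, 9, 13]]
has determinant -13.) The finite-dimensional Fredholm alternative says: either (I - K) is invertible, or ker(I - K) ≠ {0} and then range(I - K) = ker((I - K)^*)^⊥, with dim ker(I - K) = dim ker((I - K)^*). Since det(I - K) ≠ 0, 1 is not an eigenvalue of K and ker(I - K) = {0}, so we are in the first case: for every y there is a unique x = (I - K)^(-1) y. (Explicitly, by the Woodbury identity, (I - U V^T)^(-1) = I + U (I_2 - G)^(-1) V^T.)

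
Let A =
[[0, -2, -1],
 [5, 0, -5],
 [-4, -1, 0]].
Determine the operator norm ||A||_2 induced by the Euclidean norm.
||A||_2 ≈ 7.725 (= sqrt(largest eigenvalue of A^T A))

||A||_2 = sigma_max(A) = sqrt(lambda_max(A^T A)). Form the symmetric matrix M = A^T A =
[[41, 4, -25],
 [4, 5, 2],
 [-25, 2, 26]].
Its characteristic polynomial (trace, sum of principal 2x2 minors, determinant of M give the coefficients) is
  p(λ) = det(λ I - M) = λ^3 - 72λ^2 + 756λ - 1225.
No integer candidate from the rational root theorem (±divisors of 1225) is a root, so the roots are irrational. The cubic discriminant is Δ = 565311285 > 0, so there are three distinct real roots. p(1) = -540 and p(2) = 7 have opposite signs, so a root lies in (1, 2); Newton's method refines it to λ ≈ 1.9854. p(10) = 135 and p(11) = -290 have opposite signs, so a root lies in (10, 11); Newton's method refines it to λ ≈ 10.3391. p(59) = -1874 and p(60) = 935 have opposite signs, so a root lies in (59, 60); Newton's method refines it to λ ≈ 59.6755. Check (Vieta): the three roots sum to 72, matching tr M = 72.
So the eigenvalues of A^T A are ≈ 1.9854, 10.3391, 59.6755 (all ≥ 0, as they must be for A^T A). The largest is λ_max ≈ 59.6755, hence ||A||_2 = sqrt(λ_max) ≈ 7.725.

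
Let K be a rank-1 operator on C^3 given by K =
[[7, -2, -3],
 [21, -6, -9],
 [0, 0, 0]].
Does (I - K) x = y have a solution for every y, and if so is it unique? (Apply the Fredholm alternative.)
(I - K) is singular (det(I - K) = 0, i.e. 1 ∈ sigma(K)). (I - K) x = y is solvable iff y ⊥ ker((I - K)^*) = span{(7, -2, -3)}, i.e. iff 7y_1 - 2y_2 - 3y_3 = 0. When solvable, the solutions are x = y + c·(1, 3, 0), c arbitrary (ker(I - K) = span{(1, 3, 0)}, dimension 1).

K has rank 1, so it is an outer product K = u v^T: every row of K is a multiple of one row vector. Reading off the entries, u = (1, 3, 0) and v = (7, -2, -3) (row i of K equals u_i·v^T). A rank-one matrix u v^T satisfies K u = u (v·u) and kills the (2)-dimensional subspace v^⊥, so its characteristic polynomial is lambda^2 (lambda - v·u) with v·u = tr K = 1. Hence the eigenvalues of I - K are 1 (multiplicity 2) and 1 - (1) = 0, so det(I - K) = 0. (Direct check: I - K =
[[-6, 2, 3],
 [-21, 7, 9],
 [0, 0, 1]]
has determinant 0.) So 1 is an eigenvalue of K and (I - K) is not invertible. The finite-dimensional Fredholm alternative says: either (I - K) is invertible, or ker(I - K) ≠ {0} and then range(I - K) = ker((I - K)^*)^⊥, with dim ker(I - K) = dim ker((I - K)^*). We are in the second case, so we need both kernels. Kernel of I - K: (I - K) u = u - u (v·u) = u - u = 0, so ker(I - K) = span{u} = span{(1, 3, 0)} (it is exactly 1-dimensional because rank(I - K) = 2). Kernel of the adjoint: K is real, so (I - K)^* = I - K^T = I - v u^T, and (I - v u^T) v = v - v (u·v) = 0; hence ker((I - K)^*) = span{v} = span{(7, -2, -3)}. Therefore (I - K) x = y is solvable iff <y, v> = 0, i.e. iff 7y_1 - 2y_2 - 3y_3 = 0. When this holds, K y = u (v·y) = 0, so (I - K) y = y and x = y is a particular solution; the full solution set is the line x = y + c·u = y + c·(1, 3, 0), c ∈ C.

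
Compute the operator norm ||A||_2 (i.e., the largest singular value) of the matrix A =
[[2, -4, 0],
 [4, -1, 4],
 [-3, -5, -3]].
||A||_2 ≈ 7.6236 (= sqrt(largest eigenvalue of A^T A))

||A||_2 = sigma_max(A) = sqrt(lambda_max(A^T A)). Form the symmetric matrix M = A^T A =
[[29, 3, 25],
 [3, 42, 11],
 [25, 11, 25]].
Its characteristic polynomial (trace, sum of principal 2x2 minors, determinant of M give the coefficients) is
  p(λ) = det(λ I - M) = λ^3 - 96λ^2 + 2238λ - 2116.
No integer candidate from the rational root theorem (±divisors of 2116) is a root, so the roots are irrational. The cubic discriminant is Δ = 1896115824 > 0, so there are three distinct real roots. p(0) = -2116 and p(1) = 27 have opposite signs, so a root lies in (0, 1); Newton's method refines it to λ ≈ 0.9868. p(36) = 692 and p(37) = -81 have opposite signs, so a root lies in (36, 37); Newton's method refines it to λ ≈ 36.8935. p(58) = -144 and p(59) = 1129 have opposite signs, so a root lies in (58, 59); Newton's method refines it to λ ≈ 58.1197. Check (Vieta): the three roots sum to 96, matching tr M = 96.
So the eigenvalues of A^T A are ≈ 0.9868, 36.8935, 58.1197 (all ≥ 0, as they must be for A^T A). The largest is λ_max ≈ 58.1197, hence ||A||_2 = sqrt(λ_max) ≈ 7.6236.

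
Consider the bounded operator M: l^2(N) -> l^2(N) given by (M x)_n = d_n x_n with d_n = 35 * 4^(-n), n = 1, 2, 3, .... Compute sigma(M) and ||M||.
sigma(M) = {35 * 4^(-n) : n ≥ 1} ∪ {0}; ||M|| = 35/4

A bounded diagonal operator on l^2 with diagonal entries d_n has spectrum equal to the closure of {d_n : n ≥ 1}: every d_n is an eigenvalue (with eigenvector e_n), so {d_n} ⊂ sigma(M); the spectrum is closed, so its closure is too; and for lambda not in the closure, (M - lambda I) has bounded inverse (the diagonal entries 1/(d_n - lambda) are bounded). For our sequence d_n = 35 * 4^(-n), n = 1, 2, 3, ...:
  - {d_n} = {35 * 4^(-n) : n ≥ 1}; the only limit point is 0
  - closure = {35 * 4^(-n) : n ≥ 1} ∪ {0}
For the norm: a diagonal operator has ||M|| = sup_n |d_n|. Here d_n = 35 * 4^(-n) is positive and decreasing, so sup_n |d_n| = d_1 = 35/4. So ||M|| = 35/4.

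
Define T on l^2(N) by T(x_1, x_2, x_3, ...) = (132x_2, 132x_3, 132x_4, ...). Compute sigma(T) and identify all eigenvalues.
sigma(T) = closed disk {z in C : |z| ≤ 132}; sigma_p(T) = open disk {z in C : |z| < 132}

Note T = 132·V where V is the unit left shift (V x)_k = x_{k+1}; so sigma(T) = 132·sigma(V) and ||T|| = 132||V||. ||T x||^2 = 17424sum_{k≥2} |x_k|^2 ≤ 17424||x||^2, with equality on {x : x_1 = 0}, so ||T|| = 132. For any lambda with |lambda| < 132, set r = lambda/132 (|r| < 1); the vector x = (1, r, r^2, ...) is in l^2 and satisfies T x = 132(r, r^2, ...) = lambda x, so lambda is an eigenvalue. On the boundary |lambda| = 132 the geometric series diverges, so no l^2 eigenvector exists, but these lambda lie in the approximate point spectrum. Hence sigma(T) is the closed disk of radius 132 and sigma_p(T) is the open disk.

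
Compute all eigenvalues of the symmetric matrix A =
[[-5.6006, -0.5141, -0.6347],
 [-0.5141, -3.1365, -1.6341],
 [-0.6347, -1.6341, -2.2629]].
sigma(A) ≈ {-6, -4, -1}

A is real symmetric, so its spectrum consists of real eigenvalues. Expanding the characteristic polynomial of the displayed matrix gives
  det(λ I - A) = p(λ) = λ^3 + (11)λ^2 + (34)λ + (24).
Solving p(λ) = 0 yields eigenvalues ≈ -6, -4, -1. (A is shown rounded to 4 decimals, so these recover the underlying integer eigenvalues to within that precision.)
Verification: the trace of A = -11 equals the sum of eigenvalues -11, and det(A) ≈ -24.0004 matches the eigenvalue product -24.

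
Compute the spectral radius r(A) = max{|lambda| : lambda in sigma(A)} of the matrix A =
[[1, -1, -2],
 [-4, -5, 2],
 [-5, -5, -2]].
r(A) ≈ 4.4316

The eigenvalues of A are the roots of its characteristic polynomial. With M = A (coefficients from the trace, the sum of principal 2x2 minors, and det A):
  p(λ) = det(λ I - M) = λ^3 + 6λ^2 - λ - 48.
No integer candidate from the rational root theorem (±divisors of 48) is a root, so the roots are irrational. The cubic discriminant is Δ = -15512 < 0, so there is one real root and a complex-conjugate pair. p(2) = -18 and p(3) = 30 have opposite signs, so a root lies in (2, 3); Newton's method refines it to λ ≈ 2.4441. Dividing out (λ - (2.4441)) leaves approximately λ^2 + 8.4441λ + 19.6387. For λ^2 + 8.4441λ + 19.6387 the discriminant is -7.2514. It is negative, so the remaining roots are the complex-conjugate pair λ ≈ -4.2221 ± 1.3464i. Their product equals the constant term, so |λ|^2 ≈ 19.6387 and |λ| ≈ 4.4316.
Thus the eigenvalues (to 4 decimals) are 2.4441 (modulus 2.4441); -4.2221 ± 1.3464i (modulus 4.4316). The spectral radius is the largest modulus: r(A) ≈ 4.4316. (Cross-check: r(A) ≤ ||A||_2 ≈ 9.5267; equality holds whenever A is normal, though it can also hold for some non-normal A.)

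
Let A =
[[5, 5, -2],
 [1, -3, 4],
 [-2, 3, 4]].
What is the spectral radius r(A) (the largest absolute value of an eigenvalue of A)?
r(A) ≈ 5.7076

The eigenvalues of A are the roots of its characteristic polynomial. With M = A (coefficients from the trace, the sum of principal 2x2 minors, and det A):
  p(λ) = det(λ I - M) = λ^3 - 6λ^2 - 28λ + 174.
No integer candidate from the rational root theorem (±divisors of 174) is a root, so the roots are irrational. The cubic discriminant is Δ = -24908 < 0, so there is one real root and a complex-conjugate pair. p(-6) = -90 and p(-5) = 39 have opposite signs, so a root lies in (-6, -5); Newton's method refines it to λ ≈ -5.3413. Dividing out (λ - (-5.3413)) leaves approximately λ^2 - 11.3413λ + 32.5766. For λ^2 - 11.3413λ + 32.5766 the discriminant is -1.6822. It is negative, so the remaining roots are the complex-conjugate pair λ ≈ 5.6706 ± 0.6485i. Their product equals the constant term, so |λ|^2 ≈ 32.5766 and |λ| ≈ 5.7076.
Thus the eigenvalues (to 4 decimals) are -5.3413 (modulus 5.3413); 5.6706 ± 0.6485i (modulus 5.7076). The spectral radius is the largest modulus: r(A) ≈ 5.7076. (Cross-check: r(A) ≤ ||A||_2 ≈ 7.9688; equality holds whenever A is normal, though it can also hold for some non-normal A.)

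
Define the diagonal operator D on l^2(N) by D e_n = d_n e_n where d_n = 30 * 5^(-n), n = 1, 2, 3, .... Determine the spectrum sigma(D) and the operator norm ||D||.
sigma(D) = {30 * 5^(-n) : n ≥ 1} ∪ {0}; ||D|| = 6

A bounded diagonal operator on l^2 with diagonal entries d_n has spectrum equal to the closure of {d_n : n ≥ 1}: every d_n is an eigenvalue (with eigenvector e_n), so {d_n} ⊂ sigma(D); the spectrum is closed, so its closure is too; and for lambda not in the closure, (D - lambda I) has bounded inverse (the diagonal entries 1/(d_n - lambda) are bounded). For our sequence d_n = 30 * 5^(-n), n = 1, 2, 3, ...:
  - {d_n} = {30 * 5^(-n) : n ≥ 1}; the only limit point is 0
  - closure = {30 * 5^(-n) : n ≥ 1} ∪ {0}
For the norm: a diagonal operator has ||D|| = sup_n |d_n|. Here d_n = 30 * 5^(-n) is positive and decreasing, so sup_n |d_n| = d_1 = 30/5 = 6. So ||D|| = 6.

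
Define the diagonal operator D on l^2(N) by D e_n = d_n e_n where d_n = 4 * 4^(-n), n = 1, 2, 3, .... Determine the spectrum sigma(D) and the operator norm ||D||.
sigma(D) = {4 * 4^(-n) : n ≥ 1} ∪ {0}; ||D|| = 1

A bounded diagonal operator on l^2 with diagonal entries d_n has spectrum equal to the closure of {d_n : n ≥ 1}: every d_n is an eigenvalue (with eigenvector e_n), so {d_n} ⊂ sigma(D); the spectrum is closed, so its closure is too; and for lambda not in the closure, (D - lambda I) has bounded inverse (the diagonal entries 1/(d_n - lambda) are bounded). For our sequence d_n = 4 * 4^(-n), n = 1, 2, 3, ...:
  - {d_n} = {4 * 4^(-n) : n ≥ 1}; the only limit point is 0
  - closure = {4 * 4^(-n) : n ≥ 1} ∪ {0}
For the norm: a diagonal operator has ||D|| = sup_n |d_n|. Here d_n = 4 * 4^(-n) is positive and decreasing, so sup_n |d_n| = d_1 = 4/4 = 1. So ||D|| = 1.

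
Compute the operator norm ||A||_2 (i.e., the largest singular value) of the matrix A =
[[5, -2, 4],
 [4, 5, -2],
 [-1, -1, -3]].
||A||_2 ≈ 7.2062 (= sqrt(largest eigenvalue of A^T A))

||A||_2 = sigma_max(A) = sqrt(lambda_max(A^T A)). Form the symmetric matrix M = A^T A =
[[42, 11, 15],
 [11, 30, -15],
 [15, -15, 29]].
Its characteristic polynomial (trace, sum of principal 2x2 minors, determinant of M give the coefficients) is
  p(λ) = det(λ I - M) = λ^3 - 101λ^2 + 2777λ - 11881.
No integer candidate from the rational root theorem (±divisors of 11881) is a root, so the roots are irrational. The cubic discriminant is Δ = 212416992 > 0, so there are three distinct real roots. p(5) = -396 and p(6) = 1361 have opposite signs, so a root lies in (5, 6); Newton's method refines it to λ ≈ 5.2172. p(43) = 288 and p(44) = -45 have opposite signs, so a root lies in (43, 44); Newton's method refines it to λ ≈ 43.8537. p(51) = -304 and p(52) = 27 have opposite signs, so a root lies in (51, 52); Newton's method refines it to λ ≈ 51.9292. Check (Vieta): the three roots sum to 101, matching tr M = 101.
So the eigenvalues of A^T A are ≈ 5.2172, 43.8537, 51.9292 (all ≥ 0, as they must be for A^T A). The largest is λ_max ≈ 51.9292, hence ||A||_2 = sqrt(λ_max) ≈ 7.2062.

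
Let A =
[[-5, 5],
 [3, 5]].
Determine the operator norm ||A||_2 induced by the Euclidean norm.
||A||_2 = sqrt((84 + sqrt(656))/2) ≈ 7.4031 (= sqrt(largest eigenvalue of A^T A))

||A||_2 = sigma_max(A) = sqrt(lambda_max(A^T A)). Form the symmetric matrix M = A^T A =
[[34, -10],
 [-10, 50]].
Its characteristic polynomial (trace, determinant of M give the coefficients) is
  p(λ) = det(λ I - M) = λ^2 - 84λ + 1600.
For λ^2 - 84λ + 1600 the discriminant is 656. It is nonnegative but not a perfect square, so the roots are real and irrational: λ = (84 ± sqrt(656))/2 ≈ 54.8062, 29.1938.
So the eigenvalues of A^T A are ≈ 29.1938, 54.8062 (all ≥ 0, as they must be for A^T A). The largest is λ_max = (84 + sqrt(656))/2 ≈ 54.8062, hence ||A||_2 = sqrt(λ_max) = sqrt((84 + sqrt(656))/2) ≈ 7.4031.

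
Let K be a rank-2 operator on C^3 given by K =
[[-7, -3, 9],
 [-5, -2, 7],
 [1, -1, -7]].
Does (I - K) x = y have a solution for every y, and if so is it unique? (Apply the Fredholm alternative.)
(I - K) is invertible (det(I - K) = 77 ≠ 0), so for every y in C^3 the equation (I - K) x = y has a unique solution.

K has rank 2 and factors as K = U V^T = u1 v1^T + u2 v2^T with u1 = (3, 2, 1), v1 = (-2, -1, 2), u2 = (-1, -1, 3), v2 = (1, 0, -3) (multiplying out reproduces the displayed K). The nonzero eigenvalues of U V^T coincide with those of the 2 x 2 matrix G = V^T U = [[v1·u1, v1·u2], [v2·u1, v2·u2]] = [[-6, 9], [0, -10]], and by the Sylvester determinant identity det(I_3 - U V^T) = det(I_2 - V^T U) = det([[7, -9], [0, 11]]) = (7)(11) - (-9)(0) = 77. (Direct check: I - K =
[[8, 3, -9],
 [5, 3, -7],
 [-1, 1, 8]]
has determinant 77.) The finite-dimensional Fredholm alternative says: either (I - K) is invertible, or ker(I - K) ≠ {0} and then range(I - K) = ker((I - K)^*)^⊥, with dim ker(I - K) = dim ker((I - K)^*). Since det(I - K) ≠ 0, 1 is not an eigenvalue of K and ker(I - K) = {0}, so we are in the first case: for every y there is a unique x = (I - K)^(-1) y. (Explicitly, by the Woodbury identity, (I - U V^T)^(-1) = I + U (I_2 - G)^(-1) V^T.)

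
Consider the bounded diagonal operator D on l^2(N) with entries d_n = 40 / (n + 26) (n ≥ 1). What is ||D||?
||D|| = 40/27 (attained at n = 1)

For D diagonal, ||D|| = sup_n |d_n| = sup_n 40/(n + 26). This is positive and strictly decreasing in n, so the supremum is attained at n = 1: d_1 = 40/(1 + 26) = 40/27. Hence ||D|| = 40/27.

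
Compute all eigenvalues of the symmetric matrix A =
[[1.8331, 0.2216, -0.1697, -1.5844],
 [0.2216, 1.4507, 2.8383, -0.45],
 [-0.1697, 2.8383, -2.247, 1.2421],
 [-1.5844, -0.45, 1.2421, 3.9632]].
sigma(A) ≈ {-4, 1, 3, 5}

A is real symmetric, so its spectrum consists of real eigenvalues. Expanding the characteristic polynomial of the displayed matrix gives
  det(λ I - A) = p(λ) = λ^4 + (-5)λ^3 + (-13)λ^2 + (77)λ + (-60).
Solving p(λ) = 0 yields eigenvalues ≈ -4, 1, 3, 5. (A is shown rounded to 4 decimals, so these recover the underlying integer eigenvalues to within that precision.)
Verification: the trace of A = 5 equals the sum of eigenvalues 5, and det(A) ≈ -60.0000 matches the eigenvalue product -60.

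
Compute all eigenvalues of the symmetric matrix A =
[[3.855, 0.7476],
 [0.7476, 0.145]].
sigma(A) ≈ {0, 4}

A is real symmetric, so its spectrum consists of real eigenvalues. Expanding the characteristic polynomial of the displayed matrix gives
  det(λ I - A) = p(λ) = λ^2 + (-4)λ + (0).
Solving p(λ) = 0 yields eigenvalues ≈ 0, 4. (A is shown rounded to 4 decimals, so these recover the underlying integer eigenvalues to within that precision.)
Verification: the trace of A = 4 equals the sum of eigenvalues 4, and det(A) ≈ 0.0001 matches the eigenvalue product 0.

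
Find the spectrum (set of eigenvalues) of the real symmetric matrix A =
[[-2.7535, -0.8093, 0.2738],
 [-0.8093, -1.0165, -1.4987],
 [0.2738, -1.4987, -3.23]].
sigma(A) ≈ {-4, -3, 0}

A is real symmetric, so its spectrum consists of real eigenvalues. Expanding the characteristic polynomial of the displayed matrix gives
  det(λ I - A) = p(λ) = λ^3 + (7)λ^2 + (12)λ + (0).
Solving p(λ) = 0 yields eigenvalues ≈ -4, -3, 0. (A is shown rounded to 4 decimals, so these recover the underlying integer eigenvalues to within that precision.)
Verification: the trace of A = -7 equals the sum of eigenvalues -7, and det(A) ≈ 0.0000 matches the eigenvalue product 0.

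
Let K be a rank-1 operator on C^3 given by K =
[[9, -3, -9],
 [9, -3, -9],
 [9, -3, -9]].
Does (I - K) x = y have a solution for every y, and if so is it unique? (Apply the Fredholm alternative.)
(I - K) is invertible (det(I - K) = 4 ≠ 0), so for every y in C^3 the equation (I - K) x = y has a unique solution.

K has rank 1, so it is an outer product K = u v^T: every row of K is a multiple of one row vector. Reading off the entries, u = (3, 3, 3) and v = (3, -1, -3) (row i of K equals u_i·v^T). A rank-one matrix u v^T satisfies K u = u (v·u) and kills the (2)-dimensional subspace v^⊥, so its characteristic polynomial is lambda^2 (lambda - v·u) with v·u = tr K = -3. Hence the eigenvalues of I - K are 1 (multiplicity 2) and 1 - (-3) = 4, so det(I - K) = 4. (Direct check: I - K =
[[-8, 3, 9],
 [-9, 4, 9],
 [-9, 3, 10]]
has determinant 4.) The finite-dimensional Fredholm alternative says: either (I - K) is invertible, or ker(I - K) ≠ {0} and then range(I - K) = ker((I - K)^*)^⊥, with dim ker(I - K) = dim ker((I - K)^*). Since det(I - K) ≠ 0, 1 is not an eigenvalue of K and ker(I - K) = {0}, so we are in the first case: for every y there is a unique x = (I - K)^(-1) y. Explicitly, by the Sherman–Morrison formula, (I - u v^T)^(-1) = I + u v^T/(1 - v·u), i.e. (I - K)^(-1) = I + K/(4).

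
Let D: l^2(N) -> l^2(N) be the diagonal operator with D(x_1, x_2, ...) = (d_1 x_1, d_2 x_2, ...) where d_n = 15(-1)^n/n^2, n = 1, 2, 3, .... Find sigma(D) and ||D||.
sigma(D) = {15(-1)^n/n^2 : n ≥ 1} ∪ {0}; ||D|| = 15

A bounded diagonal operator on l^2 with diagonal entries d_n has spectrum equal to the closure of {d_n : n ≥ 1}: every d_n is an eigenvalue (with eigenvector e_n), so {d_n} ⊂ sigma(D); the spectrum is closed, so its closure is too; and for lambda not in the closure, (D - lambda I) has bounded inverse (the diagonal entries 1/(d_n - lambda) are bounded). For our sequence d_n = 15(-1)^n/n^2, n = 1, 2, 3, ...:
  - {d_n} = {15(-1)^n/n^2 : n ≥ 1}; the only limit point is 0
  - closure = {15(-1)^n/n^2 : n ≥ 1} ∪ {0}
For the norm: a diagonal operator has ||D|| = sup_n |d_n|. Here |d_n| = 15/n^2 is decreasing, so sup_n |d_n| = |d_1| = 15. So ||D|| = 15.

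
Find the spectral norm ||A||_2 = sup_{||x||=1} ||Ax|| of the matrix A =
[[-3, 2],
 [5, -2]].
||A||_2 = sqrt((42 + sqrt(1700))/2) ≈ 6.451 (= sqrt(largest eigenvalue of A^T A))

||A||_2 = sigma_max(A) = sqrt(lambda_max(A^T A)). Form the symmetric matrix M = A^T A =
[[34, -16],
 [-16, 8]].
Its characteristic polynomial (trace, determinant of M give the coefficients) is
  p(λ) = det(λ I - M) = λ^2 - 42λ + 16.
For λ^2 - 42λ + 16 the discriminant is 1700. It is nonnegative but not a perfect square, so the roots are real and irrational: λ = (42 ± sqrt(1700))/2 ≈ 41.6155, 0.3845.
So the eigenvalues of A^T A are ≈ 0.3845, 41.6155 (all ≥ 0, as they must be for A^T A). The largest is λ_max = (42 + sqrt(1700))/2 ≈ 41.6155, hence ||A||_2 = sqrt(λ_max) = sqrt((42 + sqrt(1700))/2) ≈ 6.451.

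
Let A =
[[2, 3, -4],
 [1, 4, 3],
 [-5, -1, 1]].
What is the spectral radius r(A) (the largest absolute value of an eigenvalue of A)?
r(A) ≈ 5.5826

The eigenvalues of A are the roots of its characteristic polynomial. With M = A (coefficients from the trace, the sum of principal 2x2 minors, and det A):
  p(λ) = det(λ I - M) = λ^3 - 7λ^2 - 6λ + 110.
No integer candidate from the rational root theorem (±divisors of 110) is a root, so the roots are irrational. The cubic discriminant is Δ = -89992 < 0, so there is one real root and a complex-conjugate pair. p(-4) = -42 and p(-3) = 38 have opposite signs, so a root lies in (-4, -3); Newton's method refines it to λ ≈ -3.5296. Dividing out (λ - (-3.5296)) leaves approximately λ^2 - 10.5296λ + 31.1651. For λ^2 - 10.5296λ + 31.1651 the discriminant is -13.7882. It is negative, so the remaining roots are the complex-conjugate pair λ ≈ 5.2648 ± 1.8566i. Their product equals the constant term, so |λ|^2 ≈ 31.1651 and |λ| ≈ 5.5826.
Thus the eigenvalues (to 4 decimals) are -3.5296 (modulus 3.5296); 5.2648 ± 1.8566i (modulus 5.5826). The spectral radius is the largest modulus: r(A) ≈ 5.5826. (Cross-check: r(A) ≤ ||A||_2 ≈ 6.8233; equality holds whenever A is normal, though it can also hold for some non-normal A.)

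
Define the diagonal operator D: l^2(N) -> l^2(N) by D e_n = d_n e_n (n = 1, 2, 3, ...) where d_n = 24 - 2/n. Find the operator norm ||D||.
||D|| = 24

For a diagonal operator on l^2 with entries d_n, ||D|| = sup_n |d_n|. Here d_1 = 22, d_2 = 23, ..., and d_n = 24 - 2/n increases monotonically toward 24. All terms lie in [22, 24), so |d_n| = d_n and the supremum is the limit 24, which is not attained by any individual d_n. Hence ||D|| = 24.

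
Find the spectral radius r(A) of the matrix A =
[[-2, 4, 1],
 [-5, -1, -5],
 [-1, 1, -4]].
r(A) = sqrt(28) ≈ 5.2915

The eigenvalues of A are the roots of its characteristic polynomial. With M = A (coefficients from the trace, the sum of principal 2x2 minors, and det A):
  p(λ) = det(λ I - M) = λ^3 + 7λ^2 + 40λ + 84.
By the rational root theorem any rational root is an integer divisor of 84. Testing λ = -3: p(-3) = -27 + 63 - 120 + 84 = 0, so λ = -3 is a root. Dividing out (λ + 3) leaves p(λ) = (λ + 3)(λ^2 + 4λ + 28). For λ^2 + 4λ + 28 the discriminant is -96. It is negative, so the roots are the complex-conjugate pair λ = -2 ± (sqrt(96)/2) i ≈ -2 ± 4.899i. For a conjugate pair the product of the roots equals the constant term, so |λ|^2 = 28 and |λ| = sqrt(28) ≈ 5.2915.
Thus the eigenvalues (to 4 decimals) are -2 ± 4.899i (modulus 5.2915); -3 (modulus 3). The spectral radius is the largest modulus: r(A) = sqrt(28) ≈ 5.2915. (Cross-check: r(A) ≤ ||A||_2 ≈ 7.9814; equality holds whenever A is normal, though it can also hold for some non-normal A.)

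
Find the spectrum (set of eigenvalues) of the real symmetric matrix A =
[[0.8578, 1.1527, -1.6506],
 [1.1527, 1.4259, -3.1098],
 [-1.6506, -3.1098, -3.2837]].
sigma(A) ≈ {-5, 0, 4}

A is real symmetric, so its spectrum consists of real eigenvalues. Expanding the characteristic polynomial of the displayed matrix gives
  det(λ I - A) = p(λ) = λ^3 + (1)λ^2 + (-20)λ + (0).
Solving p(λ) = 0 yields eigenvalues ≈ -5, 0, 4. (A is shown rounded to 4 decimals, so these recover the underlying integer eigenvalues to within that precision.)
Verification: the trace of A = -1 equals the sum of eigenvalues -1, and det(A) ≈ -0.0001 matches the eigenvalue product 0.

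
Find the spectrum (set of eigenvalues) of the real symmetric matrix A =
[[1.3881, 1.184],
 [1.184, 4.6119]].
sigma(A) ≈ {1, 5}

A is real symmetric, so its spectrum consists of real eigenvalues. Expanding the characteristic polynomial of the displayed matrix gives
  det(λ I - A) = p(λ) = λ^2 + (-6)λ + (5).
Solving p(λ) = 0 yields eigenvalues ≈ 1, 5. (A is shown rounded to 4 decimals, so these recover the underlying integer eigenvalues to within that precision.)
Verification: the trace of A = 6 equals the sum of eigenvalues 6, and det(A) ≈ 4.9999 matches the eigenvalue product 5.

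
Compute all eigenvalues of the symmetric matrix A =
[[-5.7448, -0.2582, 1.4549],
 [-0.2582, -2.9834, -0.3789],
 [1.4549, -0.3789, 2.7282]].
sigma(A) ≈ {-6, -3, 3}

A is real symmetric, so its spectrum consists of real eigenvalues. Expanding the characteristic polynomial of the displayed matrix gives
  det(λ I - A) = p(λ) = λ^3 + (6)λ^2 + (-9)λ + (-54.0013).
Solving p(λ) = 0 yields eigenvalues ≈ -6, -3, 3. (A is shown rounded to 4 decimals, so these recover the underlying integer eigenvalues to within that precision.)
Verification: the trace of A = -6 equals the sum of eigenvalues -6, and det(A) ≈ 54.0013 matches the eigenvalue product 54.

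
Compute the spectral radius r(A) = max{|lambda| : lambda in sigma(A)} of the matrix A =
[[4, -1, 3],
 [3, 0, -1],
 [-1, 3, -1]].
r(A) ≈ 3.9651

The eigenvalues of A are the roots of its characteristic polynomial. With M = A (coefficients from the trace, the sum of principal 2x2 minors, and det A):
  p(λ) = det(λ I - M) = λ^3 - 3λ^2 + 5λ - 35.
No integer candidate from the rational root theorem (±divisors of 35) is a root, so the roots are irrational. The cubic discriminant is Δ = -27680 < 0, so there is one real root and a complex-conjugate pair. p(3) = -20 and p(4) = 1 have opposite signs, so a root lies in (3, 4); Newton's method refines it to λ ≈ 3.9651. Dividing out (λ - (3.9651)) leaves approximately λ^2 + 0.9651λ + 8.8269. For λ^2 + 0.9651λ + 8.8269 the discriminant is -34.3762. It is negative, so the remaining roots are the complex-conjugate pair λ ≈ -0.4826 ± 2.9316i. Their product equals the constant term, so |λ|^2 ≈ 8.8269 and |λ| ≈ 2.971.
Thus the eigenvalues (to 4 decimals) are 3.9651 (modulus 3.9651); -0.4826 ± 2.9316i (modulus 2.971). The spectral radius is the largest modulus: r(A) ≈ 3.9651. (Cross-check: r(A) ≤ ||A||_2 ≈ 5.8578; equality holds whenever A is normal, though it can also hold for some non-normal A.)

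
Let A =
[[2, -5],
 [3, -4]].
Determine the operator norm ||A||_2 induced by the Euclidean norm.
||A||_2 = sqrt((54 + sqrt(2720))/2) ≈ 7.2854 (= sqrt(largest eigenvalue of A^T A))

||A||_2 = sigma_max(A) = sqrt(lambda_max(A^T A)). Form the symmetric matrix M = A^T A =
[[13, -22],
 [-22, 41]].
Its characteristic polynomial (trace, determinant of M give the coefficients) is
  p(λ) = det(λ I - M) = λ^2 - 54λ + 49.
For λ^2 - 54λ + 49 the discriminant is 2720. It is nonnegative but not a perfect square, so the roots are real and irrational: λ = (54 ± sqrt(2720))/2 ≈ 53.0768, 0.9232.
So the eigenvalues of A^T A are ≈ 0.9232, 53.0768 (all ≥ 0, as they must be for A^T A). The largest is λ_max = (54 + sqrt(2720))/2 ≈ 53.0768, hence ||A||_2 = sqrt(λ_max) = sqrt((54 + sqrt(2720))/2) ≈ 7.2854.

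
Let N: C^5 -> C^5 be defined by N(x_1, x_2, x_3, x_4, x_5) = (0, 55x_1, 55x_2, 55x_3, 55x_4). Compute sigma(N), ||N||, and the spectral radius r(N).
sigma(N) = {0}; ||N|| = 55; r(N) = 0. (N is nilpotent with N^5 = 0.)

On C^5, N is a strictly lower-triangular matrix with 55 on the subdiagonal and zeros elsewhere, so its characteristic polynomial is lambda^5 and every eigenvalue is 0: sigma(N) = {0}. For the operator norm, N e_i = 55e_{i+1} for i = 1, ..., 4 and N e_5 = 0, so the singular values of N are 55 (with multiplicity 4) and 0; hence ||N|| = 55. The spectral radius r(N) = max|lambda| = 0. Note ||N|| > r(N) — characteristic of non-normal nilpotent operators. Indeed N^5 = 0.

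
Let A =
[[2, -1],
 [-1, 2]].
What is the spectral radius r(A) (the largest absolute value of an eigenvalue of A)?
r(A) = 3

The eigenvalues of A are the roots of its characteristic polynomial. With M = A (coefficients from the trace and determinant):
  p(λ) = det(λ I - M) = λ^2 - 4λ + 3.
For λ^2 - 4λ + 3 the discriminant is 4. It is a perfect square (2^2), so the roots are rational: λ = (4 ± 2)/2 = 3, 1.
Thus the eigenvalues (to 4 decimals) are 3 (modulus 3); 1 (modulus 1). The spectral radius is the largest modulus: r(A) = 3. (Cross-check: r(A) ≤ ||A||_2 ≈ 3; equality holds whenever A is normal, though it can also hold for some non-normal A.)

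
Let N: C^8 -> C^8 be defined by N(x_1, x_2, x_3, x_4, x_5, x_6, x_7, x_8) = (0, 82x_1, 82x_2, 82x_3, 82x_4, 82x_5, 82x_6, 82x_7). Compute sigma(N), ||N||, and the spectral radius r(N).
sigma(N) = {0}; ||N|| = 82; r(N) = 0. (N is nilpotent with N^8 = 0.)

On C^8, N is a strictly lower-triangular matrix with 82 on the subdiagonal and zeros elsewhere, so its characteristic polynomial is lambda^8 and every eigenvalue is 0: sigma(N) = {0}. For the operator norm, N e_i = 82e_{i+1} for i = 1, ..., 7 and N e_8 = 0, so the singular values of N are 82 (with multiplicity 7) and 0; hence ||N|| = 82. The spectral radius r(N) = max|lambda| = 0. Note ||N|| > r(N) — characteristic of non-normal nilpotent operators. Indeed N^8 = 0.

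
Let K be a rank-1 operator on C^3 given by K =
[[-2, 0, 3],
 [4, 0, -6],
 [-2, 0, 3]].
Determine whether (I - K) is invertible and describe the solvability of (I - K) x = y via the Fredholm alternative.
(I - K) is singular (det(I - K) = 0, i.e. 1 ∈ sigma(K)). (I - K) x = y is solvable iff y ⊥ ker((I - K)^*) = span{(-2, 0, 3)}, i.e. iff -2y_1 + 3y_3 = 0. When solvable, the solutions are x = y + c·(1, -2, 1), c arbitrary (ker(I - K) = span{(1, -2, 1)}, dimension 1).

K has rank 1, so it is an outer product K = u v^T: every row of K is a multiple of one row vector. Reading off the entries, u = (1, -2, 1) and v = (-2, 0, 3) (row i of K equals u_i·v^T). A rank-one matrix u v^T satisfies K u = u (v·u) and kills the (2)-dimensional subspace v^⊥, so its characteristic polynomial is lambda^2 (lambda - v·u) with v·u = tr K = 1. Hence the eigenvalues of I - K are 1 (multiplicity 2) and 1 - (1) = 0, so det(I - K) = 0. (Direct check: I - K =
[[3, 0, -3],
 [-4, 1, 6],
 [2, 0, -2]]
has determinant 0.) So 1 is an eigenvalue of K and (I - K) is not invertible. The finite-dimensional Fredholm alternative says: either (I - K) is invertible, or ker(I - K) ≠ {0} and then range(I - K) = ker((I - K)^*)^⊥, with dim ker(I - K) = dim ker((I - K)^*). We are in the second case, so we need both kernels. Kernel of I - K: (I - K) u = u - u (v·u) = u - u = 0, so ker(I - K) = span{u} = span{(1, -2, 1)} (it is exactly 1-dimensional because rank(I - K) = 2). Kernel of the adjoint: K is real, so (I - K)^* = I - K^T = I - v u^T, and (I - v u^T) v = v - v (u·v) = 0; hence ker((I - K)^*) = span{v} = span{(-2, 0, 3)}. Therefore (I - K) x = y is solvable iff <y, v> = 0, i.e. iff -2y_1 + 3y_3 = 0. When this holds, K y = u (v·y) = 0, so (I - K) y = y and x = y is a particular solution; the full solution set is the line x = y + c·u = y + c·(1, -2, 1), c ∈ C.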